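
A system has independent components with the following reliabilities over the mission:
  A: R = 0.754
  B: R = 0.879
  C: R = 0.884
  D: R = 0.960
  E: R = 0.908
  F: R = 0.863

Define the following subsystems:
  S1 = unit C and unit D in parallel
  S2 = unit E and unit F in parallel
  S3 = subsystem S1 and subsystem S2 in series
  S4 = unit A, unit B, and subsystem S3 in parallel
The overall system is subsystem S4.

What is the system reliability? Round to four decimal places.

0.9995

Parallel (C and D): 1 − (1 − 0.884000)(1 − 0.960000) = 0.995360
Parallel (E and F): 1 − (1 − 0.908000)(1 − 0.863000) = 0.987396
Series ([0.995360] and [0.987396]): 0.995360 × 0.987396 = 0.982814
Parallel (A, B, and [0.982814]): 1 − (1 − 0.754000)(1 − 0.879000)(1 − 0.982814) = 0.9995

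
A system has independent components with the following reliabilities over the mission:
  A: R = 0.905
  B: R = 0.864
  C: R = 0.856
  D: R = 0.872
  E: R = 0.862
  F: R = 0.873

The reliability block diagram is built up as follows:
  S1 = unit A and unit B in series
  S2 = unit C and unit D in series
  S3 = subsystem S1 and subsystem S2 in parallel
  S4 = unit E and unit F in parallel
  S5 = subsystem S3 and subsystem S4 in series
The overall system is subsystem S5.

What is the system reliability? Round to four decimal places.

Series (A and B): 0.905000 × 0.864000 = 0.781920
Series (C and D): 0.856000 × 0.872000 = 0.746432
Parallel ([0.781920] and [0.746432]): 1 − (1 − 0.781920)(1 − 0.746432) = 0.944702
Parallel (E and F): 1 − (1 − 0.862000)(1 − 0.873000) = 0.982474
Series ([0.944702] and [0.982474]): 0.944702 × 0.982474 = 0.9281

0.9281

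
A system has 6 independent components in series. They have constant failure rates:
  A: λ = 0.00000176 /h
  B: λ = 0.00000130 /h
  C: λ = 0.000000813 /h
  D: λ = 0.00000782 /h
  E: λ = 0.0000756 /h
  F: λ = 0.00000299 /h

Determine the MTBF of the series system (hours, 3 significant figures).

11100

Series of exponential components: λ_sys = Σ λ_i
λ_sys = 0.00000176 + 0.00000130 + 0.000000813 + 0.00000782 + 0.0000756 + 0.00000299 = 9.0283e-05 /h
MTBF = 1 / λ_sys = 11100 h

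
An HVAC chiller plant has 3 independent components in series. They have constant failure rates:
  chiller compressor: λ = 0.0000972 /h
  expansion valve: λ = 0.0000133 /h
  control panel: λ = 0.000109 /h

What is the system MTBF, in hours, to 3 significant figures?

Series of exponential components: λ_sys = Σ λ_i
λ_sys = 0.0000972 + 0.0000133 + 0.000109 = 2.1950e-04 /h
MTBF = 1 / λ_sys = 4560 h

4560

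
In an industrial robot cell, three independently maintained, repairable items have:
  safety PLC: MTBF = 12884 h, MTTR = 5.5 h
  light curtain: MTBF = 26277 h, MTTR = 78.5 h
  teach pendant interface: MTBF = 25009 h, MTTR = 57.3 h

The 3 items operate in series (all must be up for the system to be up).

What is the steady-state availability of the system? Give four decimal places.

0.9943

A(safety PLC) = MTBF/(MTBF+MTTR) = 12884/(12884+5.5) = 0.999573
A(light curtain) = MTBF/(MTBF+MTTR) = 26277/(26277+78.5) = 0.997021
A(teach pendant interface) = MTBF/(MTBF+MTTR) = 25009/(25009+57.3) = 0.997714
Series availability: 0.999573 × 0.997021 × 0.997714 = 0.9943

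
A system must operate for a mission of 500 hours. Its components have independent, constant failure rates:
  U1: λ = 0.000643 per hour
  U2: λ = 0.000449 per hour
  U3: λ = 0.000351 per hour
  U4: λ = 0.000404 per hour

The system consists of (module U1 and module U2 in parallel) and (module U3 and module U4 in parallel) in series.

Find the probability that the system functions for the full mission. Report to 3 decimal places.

R(U1) = exp(−0.000643 × 500) = 0.72506
R(U2) = exp(−0.000449 × 500) = 0.79892
R(U3) = exp(−0.000351 × 500) = 0.83904
R(U4) = exp(−0.000404 × 500) = 0.81709
Parallel (U1 and U2): 1 − (1 − 0.72506)(1 − 0.79892) = 0.94472
Parallel (U3 and U4): 1 − (1 − 0.83904)(1 − 0.81709) = 0.97056
Series ([0.94472] and [0.97056]): 0.94472 × 0.97056 = 0.917

0.917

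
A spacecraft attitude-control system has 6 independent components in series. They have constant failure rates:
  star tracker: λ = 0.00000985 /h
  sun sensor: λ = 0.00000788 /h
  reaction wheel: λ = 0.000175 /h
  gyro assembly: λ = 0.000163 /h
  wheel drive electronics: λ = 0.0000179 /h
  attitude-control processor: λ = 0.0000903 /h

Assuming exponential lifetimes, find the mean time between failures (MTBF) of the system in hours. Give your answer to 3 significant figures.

2160

Series of exponential components: λ_sys = Σ λ_i
λ_sys = 0.00000985 + 0.00000788 + 0.000175 + 0.000163 + 0.0000179 + 0.0000903 = 4.6393e-04 /h
MTBF = 1 / λ_sys = 2160 h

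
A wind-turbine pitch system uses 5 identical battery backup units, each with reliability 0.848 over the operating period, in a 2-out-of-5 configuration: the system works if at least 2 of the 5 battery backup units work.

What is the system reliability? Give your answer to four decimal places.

R = Σ_{i=2}^{5} C(5,i) p^i (1−p)^{5−i} with p = 0.848
C(5,2)·0.848^2·0.152^3 = 0.025254
C(5,3)·0.848^3·0.152^2 = 0.140888
C(5,4)·0.848^4·0.152^1 = 0.393004
C(5,5)·0.848^5·0.152^0 = 0.438510
Sum = 0.9977

0.9977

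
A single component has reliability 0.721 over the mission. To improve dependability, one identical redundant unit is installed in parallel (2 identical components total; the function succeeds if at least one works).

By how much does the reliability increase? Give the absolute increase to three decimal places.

0.201

R_before = 0.721
R_after = 1 − (1 − 0.721)^2 = 0.922
ΔR = 0.922 − 0.721 = 0.201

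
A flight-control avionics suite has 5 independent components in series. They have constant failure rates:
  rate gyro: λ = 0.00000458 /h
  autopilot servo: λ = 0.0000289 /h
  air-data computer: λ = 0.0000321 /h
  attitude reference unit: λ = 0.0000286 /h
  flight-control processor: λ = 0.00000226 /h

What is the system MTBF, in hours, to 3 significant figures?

10400

Series of exponential components: λ_sys = Σ λ_i
λ_sys = 0.00000458 + 0.0000289 + 0.0000321 + 0.0000286 + 0.00000226 = 9.6440e-05 /h
MTBF = 1 / λ_sys = 10400 h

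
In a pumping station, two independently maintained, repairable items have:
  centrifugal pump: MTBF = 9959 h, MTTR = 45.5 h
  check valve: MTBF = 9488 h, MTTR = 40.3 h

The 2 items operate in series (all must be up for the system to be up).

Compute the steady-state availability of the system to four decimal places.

0.9912

A(centrifugal pump) = MTBF/(MTBF+MTTR) = 9959/(9959+45.5) = 0.995452
A(check valve) = MTBF/(MTBF+MTTR) = 9488/(9488+40.3) = 0.995770
Series availability: 0.995452 × 0.995770 = 0.9912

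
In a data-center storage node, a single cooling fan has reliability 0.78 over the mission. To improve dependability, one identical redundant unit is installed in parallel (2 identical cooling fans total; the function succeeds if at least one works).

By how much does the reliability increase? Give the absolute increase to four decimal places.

R_before = 0.78
R_after = 1 − (1 − 0.78)^2 = 0.9516
ΔR = 0.9516 − 0.78 = 0.1716

0.1716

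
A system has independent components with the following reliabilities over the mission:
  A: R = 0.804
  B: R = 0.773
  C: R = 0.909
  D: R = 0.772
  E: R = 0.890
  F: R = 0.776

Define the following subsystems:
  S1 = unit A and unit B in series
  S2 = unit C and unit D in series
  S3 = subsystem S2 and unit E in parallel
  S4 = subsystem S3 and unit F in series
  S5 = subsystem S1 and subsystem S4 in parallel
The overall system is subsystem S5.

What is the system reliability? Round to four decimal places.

Series (A and B): 0.804000 × 0.773000 = 0.621492
Series (C and D): 0.909000 × 0.772000 = 0.701748
Parallel ([0.701748] and E): 1 − (1 − 0.701748)(1 − 0.890000) = 0.967192
Series ([0.967192] and F): 0.967192 × 0.776000 = 0.750541
Parallel ([0.621492] and [0.750541]): 1 − (1 − 0.621492)(1 − 0.750541) = 0.9056

0.9056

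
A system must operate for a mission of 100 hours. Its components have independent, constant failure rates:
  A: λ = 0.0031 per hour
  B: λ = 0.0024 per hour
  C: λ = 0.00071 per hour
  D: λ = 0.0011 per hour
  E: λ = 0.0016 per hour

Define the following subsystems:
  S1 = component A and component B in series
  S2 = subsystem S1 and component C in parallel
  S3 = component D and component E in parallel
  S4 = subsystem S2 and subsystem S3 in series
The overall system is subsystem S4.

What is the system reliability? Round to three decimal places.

0.956

R(A) = exp(−0.0031 × 100) = 0.73345
R(B) = exp(−0.0024 × 100) = 0.78663
R(C) = exp(−0.00071 × 100) = 0.93146
R(D) = exp(−0.0011 × 100) = 0.89583
R(E) = exp(−0.0016 × 100) = 0.85214
Series (A and B): 0.73345 × 0.78663 = 0.57695
Parallel ([0.57695] and C): 1 − (1 − 0.57695)(1 − 0.93146) = 0.97100
Parallel (D and E): 1 − (1 − 0.89583)(1 − 0.85214) = 0.98460
Series ([0.97100] and [0.98460]): 0.97100 × 0.98460 = 0.956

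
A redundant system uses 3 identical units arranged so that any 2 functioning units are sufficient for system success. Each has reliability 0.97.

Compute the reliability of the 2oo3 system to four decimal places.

0.9974

R = Σ_{i=2}^{3} C(3,i) p^i (1−p)^{3−i} with p = 0.97
C(3,2)·0.97^2·0.03^1 = 0.084681
C(3,3)·0.97^3·0.03^0 = 0.912673
Sum = 0.9974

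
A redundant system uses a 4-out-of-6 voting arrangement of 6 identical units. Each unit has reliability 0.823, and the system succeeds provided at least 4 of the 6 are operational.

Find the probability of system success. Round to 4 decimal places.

0.9273

R = Σ_{i=4}^{6} C(6,i) p^i (1−p)^{6−i} with p = 0.823
C(6,4)·0.823^4·0.177^2 = 0.215594
C(6,5)·0.823^5·0.177^1 = 0.400981
C(6,6)·0.823^6·0.177^0 = 0.310741
Sum = 0.9273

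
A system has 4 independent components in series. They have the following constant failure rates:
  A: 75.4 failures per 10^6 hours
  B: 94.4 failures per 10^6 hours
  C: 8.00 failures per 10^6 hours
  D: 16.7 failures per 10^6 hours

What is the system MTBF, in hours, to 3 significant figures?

5140

Series of exponential components: λ_sys = Σ λ_i
λ_sys = 0.0000754 + 0.0000944 + 0.00000800 + 0.0000167 = 1.9450e-04 /h
MTBF = 1 / λ_sys = 5140 h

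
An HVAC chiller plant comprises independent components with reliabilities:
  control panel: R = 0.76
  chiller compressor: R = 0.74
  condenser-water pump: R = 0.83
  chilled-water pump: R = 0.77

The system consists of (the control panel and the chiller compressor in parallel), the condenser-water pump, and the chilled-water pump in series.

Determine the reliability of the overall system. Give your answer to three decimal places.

0.599

Parallel (control panel and chiller compressor): 1 − (1 − 0.76000)(1 − 0.74000) = 0.93760
Series ([0.93760], condenser-water pump, and chilled-water pump): 0.93760 × 0.83000 × 0.77000 = 0.599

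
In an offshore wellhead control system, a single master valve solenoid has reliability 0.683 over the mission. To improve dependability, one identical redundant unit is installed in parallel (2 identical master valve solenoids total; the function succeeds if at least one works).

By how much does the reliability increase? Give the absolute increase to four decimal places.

0.2165

R_before = 0.683
R_after = 1 − (1 − 0.683)^2 = 0.8995
ΔR = 0.8995 − 0.683 = 0.2165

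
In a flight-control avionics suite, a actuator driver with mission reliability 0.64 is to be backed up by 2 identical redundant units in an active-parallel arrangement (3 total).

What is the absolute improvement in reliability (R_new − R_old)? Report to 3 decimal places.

0.313

R_before = 0.64
R_after = 1 − (1 − 0.64)^3 = 0.953
ΔR = 0.953 − 0.64 = 0.313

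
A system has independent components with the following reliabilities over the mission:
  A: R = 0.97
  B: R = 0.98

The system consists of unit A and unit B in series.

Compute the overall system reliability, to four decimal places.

0.9506

Series (A and B): 0.970000 × 0.980000 = 0.9506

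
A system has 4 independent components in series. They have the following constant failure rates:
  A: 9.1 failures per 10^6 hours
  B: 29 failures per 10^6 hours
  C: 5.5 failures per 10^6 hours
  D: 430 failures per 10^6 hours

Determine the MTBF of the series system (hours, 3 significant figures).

Series of exponential components: λ_sys = Σ λ_i
λ_sys = 0.0000091 + 0.000029 + 0.0000055 + 0.00043 = 4.7360e-04 /h
MTBF = 1 / λ_sys = 2110 h

2110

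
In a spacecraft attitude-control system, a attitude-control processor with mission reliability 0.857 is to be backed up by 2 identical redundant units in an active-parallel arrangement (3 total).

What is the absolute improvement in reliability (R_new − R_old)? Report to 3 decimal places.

R_before = 0.857
R_after = 1 − (1 − 0.857)^3 = 0.997
ΔR = 0.997 − 0.857 = 0.140

0.140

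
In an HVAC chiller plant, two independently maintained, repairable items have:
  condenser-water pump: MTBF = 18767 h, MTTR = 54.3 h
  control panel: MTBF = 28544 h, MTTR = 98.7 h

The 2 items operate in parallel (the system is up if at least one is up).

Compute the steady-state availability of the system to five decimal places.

0.99999

A(condenser-water pump) = MTBF/(MTBF+MTTR) = 18767/(18767+54.3) = 0.997115
A(control panel) = MTBF/(MTBF+MTTR) = 28544/(28544+98.7) = 0.996554
Parallel availability: 1 − (1 − 0.997115)(1 − 0.996554) = 0.99999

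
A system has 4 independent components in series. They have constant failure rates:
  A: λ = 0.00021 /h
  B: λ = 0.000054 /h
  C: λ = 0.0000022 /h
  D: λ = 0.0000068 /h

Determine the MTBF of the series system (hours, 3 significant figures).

3660

Series of exponential components: λ_sys = Σ λ_i
λ_sys = 0.00021 + 0.000054 + 0.0000022 + 0.0000068 = 2.7300e-04 /h
MTBF = 1 / λ_sys = 3660 h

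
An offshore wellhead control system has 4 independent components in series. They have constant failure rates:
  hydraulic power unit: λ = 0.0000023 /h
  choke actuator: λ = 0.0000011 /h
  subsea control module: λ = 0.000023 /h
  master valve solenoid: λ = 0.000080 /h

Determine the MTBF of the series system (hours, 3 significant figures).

Series of exponential components: λ_sys = Σ λ_i
λ_sys = 0.0000023 + 0.0000011 + 0.000023 + 0.000080 = 1.0640e-04 /h
MTBF = 1 / λ_sys = 9400 h

9400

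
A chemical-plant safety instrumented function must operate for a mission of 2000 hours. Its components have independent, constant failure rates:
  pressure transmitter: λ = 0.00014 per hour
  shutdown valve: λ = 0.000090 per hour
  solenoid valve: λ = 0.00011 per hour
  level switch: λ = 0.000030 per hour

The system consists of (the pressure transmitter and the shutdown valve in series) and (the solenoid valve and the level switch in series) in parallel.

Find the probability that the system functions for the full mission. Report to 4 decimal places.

0.9100

R(pressure transmitter) = exp(−0.00014 × 2000) = 0.755784
R(shutdown valve) = exp(−0.000090 × 2000) = 0.835270
R(solenoid valve) = exp(−0.00011 × 2000) = 0.802519
R(level switch) = exp(−0.000030 × 2000) = 0.941765
Series (pressure transmitter and shutdown valve): 0.755784 × 0.835270 = 0.631284
Series (solenoid valve and level switch): 0.802519 × 0.941765 = 0.755784
Parallel ([0.631284] and [0.755784]): 1 − (1 − 0.631284)(1 − 0.755784) = 0.9100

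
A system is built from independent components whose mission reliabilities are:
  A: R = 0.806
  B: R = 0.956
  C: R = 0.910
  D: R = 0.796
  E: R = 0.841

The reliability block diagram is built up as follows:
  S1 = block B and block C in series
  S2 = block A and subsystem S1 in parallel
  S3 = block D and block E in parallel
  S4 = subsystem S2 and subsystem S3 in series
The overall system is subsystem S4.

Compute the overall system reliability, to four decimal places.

Series (B and C): 0.956000 × 0.910000 = 0.869960
Parallel (A and [0.869960]): 1 − (1 − 0.806000)(1 − 0.869960) = 0.974772
Parallel (D and E): 1 − (1 − 0.796000)(1 − 0.841000) = 0.967564
Series ([0.974772] and [0.967564]): 0.974772 × 0.967564 = 0.9432

0.9432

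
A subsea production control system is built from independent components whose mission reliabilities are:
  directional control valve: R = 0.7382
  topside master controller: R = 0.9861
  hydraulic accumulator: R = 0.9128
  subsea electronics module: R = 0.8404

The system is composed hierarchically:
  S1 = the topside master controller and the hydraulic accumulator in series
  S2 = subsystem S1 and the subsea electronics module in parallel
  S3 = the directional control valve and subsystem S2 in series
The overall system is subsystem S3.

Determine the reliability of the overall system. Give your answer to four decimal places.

0.7264

Series (topside master controller and hydraulic accumulator): 0.986100 × 0.912800 = 0.900112
Parallel ([0.900112] and subsea electronics module): 1 − (1 − 0.900112)(1 − 0.840400) = 0.984058
Series (directional control valve and [0.984058]): 0.738200 × 0.984058 = 0.7264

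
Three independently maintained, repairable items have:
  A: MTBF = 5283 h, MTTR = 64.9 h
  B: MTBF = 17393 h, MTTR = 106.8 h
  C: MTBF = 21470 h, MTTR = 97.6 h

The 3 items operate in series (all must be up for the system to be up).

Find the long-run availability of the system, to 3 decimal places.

0.977

A(A) = MTBF/(MTBF+MTTR) = 5283/(5283+64.9) = 0.987864
A(B) = MTBF/(MTBF+MTTR) = 17393/(17393+106.8) = 0.993897
A(C) = MTBF/(MTBF+MTTR) = 21470/(21470+97.6) = 0.995475
Series availability: 0.987864 × 0.993897 × 0.995475 = 0.977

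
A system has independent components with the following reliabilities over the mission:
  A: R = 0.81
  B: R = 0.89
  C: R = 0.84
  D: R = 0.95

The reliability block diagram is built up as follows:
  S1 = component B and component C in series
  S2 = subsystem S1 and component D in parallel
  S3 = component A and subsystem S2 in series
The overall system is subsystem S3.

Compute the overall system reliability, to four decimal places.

Series (B and C): 0.890000 × 0.840000 = 0.747600
Parallel ([0.747600] and D): 1 − (1 − 0.747600)(1 − 0.950000) = 0.987380
Series (A and [0.987380]): 0.810000 × 0.987380 = 0.7998

0.7998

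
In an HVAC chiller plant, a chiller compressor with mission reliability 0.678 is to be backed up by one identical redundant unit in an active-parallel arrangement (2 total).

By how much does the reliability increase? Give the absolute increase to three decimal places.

0.218

R_before = 0.678
R_after = 1 − (1 − 0.678)^2 = 0.896
ΔR = 0.896 − 0.678 = 0.218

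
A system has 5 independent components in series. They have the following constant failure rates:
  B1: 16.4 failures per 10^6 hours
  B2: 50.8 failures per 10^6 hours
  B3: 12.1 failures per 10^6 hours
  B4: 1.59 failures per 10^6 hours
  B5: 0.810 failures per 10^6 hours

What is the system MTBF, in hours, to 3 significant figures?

12200

Series of exponential components: λ_sys = Σ λ_i
λ_sys = 0.0000164 + 0.0000508 + 0.0000121 + 0.00000159 + 0.000000810 = 8.1700e-05 /h
MTBF = 1 / λ_sys = 12200 h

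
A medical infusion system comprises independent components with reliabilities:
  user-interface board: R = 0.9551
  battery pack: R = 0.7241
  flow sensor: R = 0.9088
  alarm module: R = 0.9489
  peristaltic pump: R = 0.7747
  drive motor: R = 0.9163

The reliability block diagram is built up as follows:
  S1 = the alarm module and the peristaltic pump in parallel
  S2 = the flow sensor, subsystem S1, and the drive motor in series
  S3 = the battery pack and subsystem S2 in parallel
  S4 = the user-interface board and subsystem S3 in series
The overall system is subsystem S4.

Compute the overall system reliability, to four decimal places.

0.9085

Parallel (alarm module and peristaltic pump): 1 − (1 − 0.948900)(1 − 0.774700) = 0.988487
Series (flow sensor, [0.988487], and drive motor): 0.908800 × 0.988487 × 0.916300 = 0.823146
Parallel (battery pack and [0.823146]): 1 − (1 − 0.724100)(1 − 0.823146) = 0.951206
Series (user-interface board and [0.951206]): 0.955100 × 0.951206 = 0.9085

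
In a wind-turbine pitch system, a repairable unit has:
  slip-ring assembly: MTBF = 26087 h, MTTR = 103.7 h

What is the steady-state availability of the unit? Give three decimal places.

0.996

A(slip-ring assembly) = MTBF/(MTBF+MTTR) = 26087/(26087+103.7) = 0.996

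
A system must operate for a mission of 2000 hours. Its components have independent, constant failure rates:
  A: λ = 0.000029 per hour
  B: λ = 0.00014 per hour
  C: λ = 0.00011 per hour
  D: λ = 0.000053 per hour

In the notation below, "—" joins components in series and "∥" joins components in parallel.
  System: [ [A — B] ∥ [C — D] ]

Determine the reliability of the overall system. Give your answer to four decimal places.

R(A) = exp(−0.000029 × 2000) = 0.943650
R(B) = exp(−0.00014 × 2000) = 0.755784
R(C) = exp(−0.00011 × 2000) = 0.802519
R(D) = exp(−0.000053 × 2000) = 0.899425
Series (A and B): 0.943650 × 0.755784 = 0.713196
Series (C and D): 0.802519 × 0.899425 = 0.721806
Parallel ([0.713196] and [0.721806]): 1 − (1 − 0.713196)(1 − 0.721806) = 0.9202

0.9202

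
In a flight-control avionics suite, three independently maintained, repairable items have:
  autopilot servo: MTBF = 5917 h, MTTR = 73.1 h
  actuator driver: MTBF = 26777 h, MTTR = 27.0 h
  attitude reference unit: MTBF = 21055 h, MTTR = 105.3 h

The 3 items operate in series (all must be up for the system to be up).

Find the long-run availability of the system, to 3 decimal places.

A(autopilot servo) = MTBF/(MTBF+MTTR) = 5917/(5917+73.1) = 0.987797
A(actuator driver) = MTBF/(MTBF+MTTR) = 26777/(26777+27.0) = 0.998993
A(attitude reference unit) = MTBF/(MTBF+MTTR) = 21055/(21055+105.3) = 0.995024
Series availability: 0.987797 × 0.998993 × 0.995024 = 0.982

0.982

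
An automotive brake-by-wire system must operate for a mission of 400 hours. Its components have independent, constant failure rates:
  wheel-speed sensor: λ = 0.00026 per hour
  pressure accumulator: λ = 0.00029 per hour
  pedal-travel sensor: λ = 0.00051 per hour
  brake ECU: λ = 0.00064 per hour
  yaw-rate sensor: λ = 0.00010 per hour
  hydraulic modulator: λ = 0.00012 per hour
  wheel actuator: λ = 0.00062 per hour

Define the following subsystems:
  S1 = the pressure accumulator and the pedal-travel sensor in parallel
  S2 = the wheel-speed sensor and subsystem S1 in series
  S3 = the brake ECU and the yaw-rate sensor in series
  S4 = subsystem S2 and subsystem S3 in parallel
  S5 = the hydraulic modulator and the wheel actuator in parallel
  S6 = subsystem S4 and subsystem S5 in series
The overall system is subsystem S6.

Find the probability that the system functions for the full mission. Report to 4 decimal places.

R(wheel-speed sensor) = exp(−0.00026 × 400) = 0.901225
R(pressure accumulator) = exp(−0.00029 × 400) = 0.890475
R(pedal-travel sensor) = exp(−0.00051 × 400) = 0.815462
R(brake ECU) = exp(−0.00064 × 400) = 0.774142
R(yaw-rate sensor) = exp(−0.00010 × 400) = 0.960789
R(hydraulic modulator) = exp(−0.00012 × 400) = 0.953134
R(wheel actuator) = exp(−0.00062 × 400) = 0.780360
Parallel (pressure accumulator and pedal-travel sensor): 1 − (1 − 0.890475)(1 − 0.815462) = 0.979788
Series (wheel-speed sensor and [0.979788]): 0.901225 × 0.979788 = 0.883009
Series (brake ECU and yaw-rate sensor): 0.774142 × 0.960789 = 0.743787
Parallel ([0.883009] and [0.743787]): 1 − (1 − 0.883009)(1 − 0.743787) = 0.970025
Parallel (hydraulic modulator and wheel actuator): 1 − (1 − 0.953134)(1 − 0.780360) = 0.989706
Series ([0.970025] and [0.989706]): 0.970025 × 0.989706 = 0.9600

0.9600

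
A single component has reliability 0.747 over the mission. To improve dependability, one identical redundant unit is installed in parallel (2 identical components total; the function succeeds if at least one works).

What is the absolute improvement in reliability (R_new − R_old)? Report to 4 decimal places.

R_before = 0.747
R_after = 1 − (1 − 0.747)^2 = 0.9360
ΔR = 0.9360 − 0.747 = 0.1890

0.1890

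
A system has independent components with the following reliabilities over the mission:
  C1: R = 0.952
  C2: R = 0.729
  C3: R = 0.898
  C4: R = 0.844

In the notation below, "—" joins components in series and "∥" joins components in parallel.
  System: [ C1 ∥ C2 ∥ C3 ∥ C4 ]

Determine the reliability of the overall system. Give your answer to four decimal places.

0.9998

Parallel (C1, C2, C3, and C4): 1 − (1 − 0.952000)(1 − 0.729000)(1 − 0.898000)(1 − 0.844000) = 0.9998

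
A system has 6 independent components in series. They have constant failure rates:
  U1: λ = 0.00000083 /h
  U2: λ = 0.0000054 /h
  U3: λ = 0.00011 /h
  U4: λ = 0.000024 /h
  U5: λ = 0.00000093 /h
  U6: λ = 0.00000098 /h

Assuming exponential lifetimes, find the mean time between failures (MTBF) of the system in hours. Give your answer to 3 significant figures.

7040

Series of exponential components: λ_sys = Σ λ_i
λ_sys = 0.00000083 + 0.0000054 + 0.00011 + 0.000024 + 0.00000093 + 0.00000098 = 1.4214e-04 /h
MTBF = 1 / λ_sys = 7040 h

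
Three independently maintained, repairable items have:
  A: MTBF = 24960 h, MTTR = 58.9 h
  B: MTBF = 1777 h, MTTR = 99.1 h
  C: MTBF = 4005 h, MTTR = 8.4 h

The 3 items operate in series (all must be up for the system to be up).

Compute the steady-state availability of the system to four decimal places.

0.9430

A(A) = MTBF/(MTBF+MTTR) = 24960/(24960+58.9) = 0.997646
A(B) = MTBF/(MTBF+MTTR) = 1777/(1777+99.1) = 0.947178
A(C) = MTBF/(MTBF+MTTR) = 4005/(4005+8.4) = 0.997907
Series availability: 0.997646 × 0.947178 × 0.997907 = 0.9430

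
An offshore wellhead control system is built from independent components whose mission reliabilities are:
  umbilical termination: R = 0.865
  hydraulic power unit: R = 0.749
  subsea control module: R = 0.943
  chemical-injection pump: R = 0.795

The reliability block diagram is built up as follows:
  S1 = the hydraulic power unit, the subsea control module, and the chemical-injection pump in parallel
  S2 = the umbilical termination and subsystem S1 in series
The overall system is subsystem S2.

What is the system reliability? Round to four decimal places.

0.8625

Parallel (hydraulic power unit, subsea control module, and chemical-injection pump): 1 − (1 − 0.749000)(1 − 0.943000)(1 − 0.795000) = 0.997067
Series (umbilical termination and [0.997067]): 0.865000 × 0.997067 = 0.8625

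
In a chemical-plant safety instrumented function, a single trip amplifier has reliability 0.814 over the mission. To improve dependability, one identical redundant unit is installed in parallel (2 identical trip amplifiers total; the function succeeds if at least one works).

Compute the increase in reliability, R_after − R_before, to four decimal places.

R_before = 0.814
R_after = 1 − (1 − 0.814)^2 = 0.9654
ΔR = 0.9654 − 0.814 = 0.1514

0.1514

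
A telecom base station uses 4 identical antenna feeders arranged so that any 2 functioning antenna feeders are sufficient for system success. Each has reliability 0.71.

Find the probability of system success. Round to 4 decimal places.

0.9237

R = Σ_{i=2}^{4} C(4,i) p^i (1−p)^{4−i} with p = 0.71
C(4,2)·0.71^2·0.29^2 = 0.254369
C(4,3)·0.71^3·0.29^1 = 0.415177
C(4,4)·0.71^4·0.29^0 = 0.254117
Sum = 0.9237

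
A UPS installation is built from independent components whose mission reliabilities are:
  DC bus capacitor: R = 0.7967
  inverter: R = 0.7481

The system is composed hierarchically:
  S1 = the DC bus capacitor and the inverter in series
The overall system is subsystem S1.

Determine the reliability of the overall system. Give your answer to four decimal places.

Series (DC bus capacitor and inverter): 0.796700 × 0.748100 = 0.5960

0.5960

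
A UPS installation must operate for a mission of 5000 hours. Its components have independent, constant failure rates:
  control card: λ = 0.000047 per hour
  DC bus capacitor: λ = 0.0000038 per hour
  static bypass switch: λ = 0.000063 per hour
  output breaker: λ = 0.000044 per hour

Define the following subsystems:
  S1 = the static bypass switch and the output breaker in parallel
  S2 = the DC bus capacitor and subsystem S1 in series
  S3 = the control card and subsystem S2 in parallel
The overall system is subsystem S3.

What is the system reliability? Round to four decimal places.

R(control card) = exp(−0.000047 × 5000) = 0.790571
R(DC bus capacitor) = exp(−0.0000038 × 5000) = 0.981179
R(static bypass switch) = exp(−0.000063 × 5000) = 0.729789
R(output breaker) = exp(−0.000044 × 5000) = 0.802519
Parallel (static bypass switch and output breaker): 1 − (1 − 0.729789)(1 − 0.802519) = 0.946638
Series (DC bus capacitor and [0.946638]): 0.981179 × 0.946638 = 0.928821
Parallel (control card and [0.928821]): 1 − (1 − 0.790571)(1 − 0.928821) = 0.9851

0.9851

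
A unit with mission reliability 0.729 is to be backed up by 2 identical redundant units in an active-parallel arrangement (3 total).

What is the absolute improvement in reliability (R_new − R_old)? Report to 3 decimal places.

R_before = 0.729
R_after = 1 − (1 − 0.729)^3 = 0.980
ΔR = 0.980 − 0.729 = 0.251

0.251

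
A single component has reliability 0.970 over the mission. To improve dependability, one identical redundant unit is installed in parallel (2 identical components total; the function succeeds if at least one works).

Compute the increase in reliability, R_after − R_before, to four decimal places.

0.0291

R_before = 0.970
R_after = 1 − (1 − 0.970)^2 = 0.9991
ΔR = 0.9991 − 0.970 = 0.0291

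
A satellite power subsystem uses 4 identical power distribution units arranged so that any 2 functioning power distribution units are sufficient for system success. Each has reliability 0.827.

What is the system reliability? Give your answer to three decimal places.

0.982

R = Σ_{i=2}^{4} C(4,i) p^i (1−p)^{4−i} with p = 0.827
C(4,2)·0.827^2·0.173^2 = 0.12282
C(4,3)·0.827^3·0.173^1 = 0.39140
C(4,4)·0.827^4·0.173^0 = 0.46776
Sum = 0.982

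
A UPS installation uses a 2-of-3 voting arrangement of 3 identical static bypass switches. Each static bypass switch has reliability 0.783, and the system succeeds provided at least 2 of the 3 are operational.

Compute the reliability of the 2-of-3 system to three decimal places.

0.879

R = Σ_{i=2}^{3} C(3,i) p^i (1−p)^{3−i} with p = 0.783
C(3,2)·0.783^2·0.217^1 = 0.39912
C(3,3)·0.783^3·0.217^0 = 0.48005
Sum = 0.879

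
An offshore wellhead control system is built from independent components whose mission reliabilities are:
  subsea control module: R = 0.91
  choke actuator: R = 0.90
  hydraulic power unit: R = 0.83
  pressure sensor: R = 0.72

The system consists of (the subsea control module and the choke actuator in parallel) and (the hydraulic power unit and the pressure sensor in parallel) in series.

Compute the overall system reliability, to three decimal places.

0.944

Parallel (subsea control module and choke actuator): 1 − (1 − 0.91000)(1 − 0.90000) = 0.99100
Parallel (hydraulic power unit and pressure sensor): 1 − (1 − 0.83000)(1 − 0.72000) = 0.95240
Series ([0.99100] and [0.95240]): 0.99100 × 0.95240 = 0.944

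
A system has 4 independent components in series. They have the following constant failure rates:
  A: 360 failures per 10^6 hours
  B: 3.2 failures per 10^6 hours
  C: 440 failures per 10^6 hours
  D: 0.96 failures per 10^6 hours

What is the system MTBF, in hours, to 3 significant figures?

1240

Series of exponential components: λ_sys = Σ λ_i
λ_sys = 0.00036 + 0.0000032 + 0.00044 + 0.00000096 = 8.0416e-04 /h
MTBF = 1 / λ_sys = 1240 h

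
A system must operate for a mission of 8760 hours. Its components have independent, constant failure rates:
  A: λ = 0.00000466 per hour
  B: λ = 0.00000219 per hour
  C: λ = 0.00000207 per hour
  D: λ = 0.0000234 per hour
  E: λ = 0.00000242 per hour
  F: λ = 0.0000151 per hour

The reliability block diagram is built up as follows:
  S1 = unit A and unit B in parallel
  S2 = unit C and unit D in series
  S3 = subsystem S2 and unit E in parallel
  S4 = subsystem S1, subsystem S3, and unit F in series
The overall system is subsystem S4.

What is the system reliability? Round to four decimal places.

R(A) = exp(−0.00000466 × 8760) = 0.960000
R(B) = exp(−0.00000219 × 8760) = 0.980998
R(C) = exp(−0.00000207 × 8760) = 0.982030
R(D) = exp(−0.0000234 × 8760) = 0.814660
R(E) = exp(−0.00000242 × 8760) = 0.979024
R(F) = exp(−0.0000151 × 8760) = 0.876099
Parallel (A and B): 1 − (1 − 0.960000)(1 − 0.980998) = 0.999240
Series (C and D): 0.982030 × 0.814660 = 0.800021
Parallel ([0.800021] and E): 1 − (1 − 0.800021)(1 − 0.979024) = 0.995805
Series ([0.999240], [0.995805], and F): 0.999240 × 0.995805 × 0.876099 = 0.8718

0.8718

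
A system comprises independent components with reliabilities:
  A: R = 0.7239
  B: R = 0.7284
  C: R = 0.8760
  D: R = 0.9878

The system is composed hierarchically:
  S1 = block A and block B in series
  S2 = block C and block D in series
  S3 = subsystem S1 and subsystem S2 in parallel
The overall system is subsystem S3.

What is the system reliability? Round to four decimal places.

0.9363

Series (A and B): 0.723900 × 0.728400 = 0.527289
Series (C and D): 0.876000 × 0.987800 = 0.865313
Parallel ([0.527289] and [0.865313]): 1 − (1 − 0.527289)(1 − 0.865313) = 0.9363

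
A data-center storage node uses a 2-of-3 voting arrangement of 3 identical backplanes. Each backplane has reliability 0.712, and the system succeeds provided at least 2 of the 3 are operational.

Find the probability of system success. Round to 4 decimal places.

R = Σ_{i=2}^{3} C(3,i) p^i (1−p)^{3−i} with p = 0.712
C(3,2)·0.712^2·0.288^1 = 0.438000
C(3,3)·0.712^3·0.288^0 = 0.360944
Sum = 0.7989

0.7989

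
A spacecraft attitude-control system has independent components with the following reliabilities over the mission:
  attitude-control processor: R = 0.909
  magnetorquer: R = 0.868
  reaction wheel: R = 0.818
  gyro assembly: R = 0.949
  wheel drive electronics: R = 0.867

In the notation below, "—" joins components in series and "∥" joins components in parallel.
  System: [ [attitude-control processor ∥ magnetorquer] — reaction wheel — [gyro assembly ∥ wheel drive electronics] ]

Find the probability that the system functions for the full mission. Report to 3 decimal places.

0.803

Parallel (attitude-control processor and magnetorquer): 1 − (1 − 0.90900)(1 − 0.86800) = 0.98799
Parallel (gyro assembly and wheel drive electronics): 1 − (1 − 0.94900)(1 − 0.86700) = 0.99322
Series ([0.98799], reaction wheel, and [0.99322]): 0.98799 × 0.81800 × 0.99322 = 0.803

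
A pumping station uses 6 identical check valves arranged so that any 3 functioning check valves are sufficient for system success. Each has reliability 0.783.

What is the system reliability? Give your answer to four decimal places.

R = Σ_{i=3}^{6} C(6,i) p^i (1−p)^{6−i} with p = 0.783
C(6,3)·0.783^3·0.217^3 = 0.098106
C(6,4)·0.783^4·0.217^2 = 0.265496
C(6,5)·0.783^5·0.217^1 = 0.383195
C(6,6)·0.783^6·0.217^0 = 0.230447
Sum = 0.9772

0.9772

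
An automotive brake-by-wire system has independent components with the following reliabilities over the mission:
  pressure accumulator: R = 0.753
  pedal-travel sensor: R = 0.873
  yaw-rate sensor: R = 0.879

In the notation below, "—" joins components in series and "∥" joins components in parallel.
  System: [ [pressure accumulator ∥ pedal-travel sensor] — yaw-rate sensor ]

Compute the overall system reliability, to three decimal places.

0.851

Parallel (pressure accumulator and pedal-travel sensor): 1 − (1 − 0.75300)(1 − 0.87300) = 0.96863
Series ([0.96863] and yaw-rate sensor): 0.96863 × 0.87900 = 0.851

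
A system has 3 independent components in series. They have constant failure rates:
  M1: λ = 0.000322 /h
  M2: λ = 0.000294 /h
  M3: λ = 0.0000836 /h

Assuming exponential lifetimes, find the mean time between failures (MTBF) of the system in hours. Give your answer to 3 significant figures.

1430

Series of exponential components: λ_sys = Σ λ_i
λ_sys = 0.000322 + 0.000294 + 0.0000836 = 6.9960e-04 /h
MTBF = 1 / λ_sys = 1430 h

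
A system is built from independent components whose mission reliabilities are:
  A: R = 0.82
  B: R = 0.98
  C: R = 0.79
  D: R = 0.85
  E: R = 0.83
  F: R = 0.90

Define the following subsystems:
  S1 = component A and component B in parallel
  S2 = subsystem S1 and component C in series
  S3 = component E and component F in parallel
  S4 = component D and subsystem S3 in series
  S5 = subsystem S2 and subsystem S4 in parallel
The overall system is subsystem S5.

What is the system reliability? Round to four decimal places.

Parallel (A and B): 1 − (1 − 0.820000)(1 − 0.980000) = 0.996400
Series ([0.996400] and C): 0.996400 × 0.790000 = 0.787156
Parallel (E and F): 1 − (1 − 0.830000)(1 − 0.900000) = 0.983000
Series (D and [0.983000]): 0.850000 × 0.983000 = 0.835550
Parallel ([0.787156] and [0.835550]): 1 − (1 − 0.787156)(1 − 0.835550) = 0.9650

0.9650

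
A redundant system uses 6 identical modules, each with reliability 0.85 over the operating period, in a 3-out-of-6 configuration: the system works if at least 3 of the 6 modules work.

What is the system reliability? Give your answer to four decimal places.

0.9941

R = Σ_{i=3}^{6} C(6,i) p^i (1−p)^{6−i} with p = 0.85
C(6,3)·0.85^3·0.15^3 = 0.041453
C(6,4)·0.85^4·0.15^2 = 0.176177
C(6,5)·0.85^5·0.15^1 = 0.399335
C(6,6)·0.85^6·0.15^0 = 0.377150
Sum = 0.9941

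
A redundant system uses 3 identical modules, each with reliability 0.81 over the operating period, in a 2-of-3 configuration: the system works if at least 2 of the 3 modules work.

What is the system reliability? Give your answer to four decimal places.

R = Σ_{i=2}^{3} C(3,i) p^i (1−p)^{3−i} with p = 0.81
C(3,2)·0.81^2·0.19^1 = 0.373977
C(3,3)·0.81^3·0.19^0 = 0.531441
Sum = 0.9054

0.9054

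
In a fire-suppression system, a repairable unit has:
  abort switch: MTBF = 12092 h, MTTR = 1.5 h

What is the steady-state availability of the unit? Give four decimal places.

0.9999

A(abort switch) = MTBF/(MTBF+MTTR) = 12092/(12092+1.5) = 0.9999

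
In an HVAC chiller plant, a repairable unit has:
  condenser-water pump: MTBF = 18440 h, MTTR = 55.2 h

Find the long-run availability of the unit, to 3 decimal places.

A(condenser-water pump) = MTBF/(MTBF+MTTR) = 18440/(18440+55.2) = 0.997

0.997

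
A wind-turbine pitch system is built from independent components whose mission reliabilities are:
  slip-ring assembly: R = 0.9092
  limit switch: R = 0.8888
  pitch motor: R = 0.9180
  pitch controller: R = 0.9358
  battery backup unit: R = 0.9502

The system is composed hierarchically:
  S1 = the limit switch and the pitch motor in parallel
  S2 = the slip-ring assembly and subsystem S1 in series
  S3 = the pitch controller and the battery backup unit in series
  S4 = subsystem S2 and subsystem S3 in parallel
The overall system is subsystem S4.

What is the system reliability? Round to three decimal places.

0.989

Parallel (limit switch and pitch motor): 1 − (1 − 0.88880)(1 − 0.91800) = 0.99088
Series (slip-ring assembly and [0.99088]): 0.90920 × 0.99088 = 0.90091
Series (pitch controller and battery backup unit): 0.93580 × 0.95020 = 0.88920
Parallel ([0.90091] and [0.88920]): 1 − (1 − 0.90091)(1 − 0.88920) = 0.989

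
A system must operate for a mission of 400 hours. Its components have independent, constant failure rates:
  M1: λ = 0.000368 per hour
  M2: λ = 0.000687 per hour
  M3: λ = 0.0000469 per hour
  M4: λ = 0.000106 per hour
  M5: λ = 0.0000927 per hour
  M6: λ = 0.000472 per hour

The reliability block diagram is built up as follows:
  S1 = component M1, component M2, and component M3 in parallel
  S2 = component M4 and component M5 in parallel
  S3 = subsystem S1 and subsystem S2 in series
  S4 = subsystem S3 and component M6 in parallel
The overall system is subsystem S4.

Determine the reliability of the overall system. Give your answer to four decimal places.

R(M1) = exp(−0.000368 × 400) = 0.863121
R(M2) = exp(−0.000687 × 400) = 0.759724
R(M3) = exp(−0.0000469 × 400) = 0.981415
R(M4) = exp(−0.000106 × 400) = 0.958486
R(M5) = exp(−0.0000927 × 400) = 0.963599
R(M6) = exp(−0.000472 × 400) = 0.827952
Parallel (M1, M2, and M3): 1 − (1 − 0.863121)(1 − 0.759724)(1 − 0.981415) = 0.999389
Parallel (M4 and M5): 1 − (1 − 0.958486)(1 − 0.963599) = 0.998489
Series ([0.999389] and [0.998489]): 0.999389 × 0.998489 = 0.997879
Parallel ([0.997879] and M6): 1 − (1 − 0.997879)(1 − 0.827952) = 0.9996

0.9996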